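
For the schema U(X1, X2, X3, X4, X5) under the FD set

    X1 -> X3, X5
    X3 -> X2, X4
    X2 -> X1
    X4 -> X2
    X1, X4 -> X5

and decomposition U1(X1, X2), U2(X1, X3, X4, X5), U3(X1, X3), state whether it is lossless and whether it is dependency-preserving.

Lossless test (chase): Rows 1 and 2 agree on X1; apply X1→X3, X5 and equate their X3, X5 entries. Rows 1 and 3 agree on X1; apply X1→X3, X5 and equate their X3, X5 entries. Rows 1 and 2 agree on X3; apply X3→X2, X4 and equate their X2, X4 entries. Rows 1 and 3 agree on X3; apply X3→X2, X4 and equate their X2, X4 entries. Row 1 is now all distinguished symbols — the join is lossless.
Dependency preservation: X3 → X2, X4; X4 → X2 are not contained in any single fragment, but the restricted closure of each left-hand side across the fragments still reaches the right-hand side; the remaining FDs each lie inside some fragment. All dependencies are preserved.

lossless and dependency-preserving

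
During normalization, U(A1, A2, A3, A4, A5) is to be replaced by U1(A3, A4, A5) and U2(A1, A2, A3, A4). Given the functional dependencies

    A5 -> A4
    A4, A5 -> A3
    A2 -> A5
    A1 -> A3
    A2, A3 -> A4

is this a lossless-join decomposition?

Common attributes: U1 ∩ U2 = {A3, A4}.
No dependency enlarges {A3, A4}, so (A3, A4)⁺ = {A3, A4}.
The closure contains neither all of U1 = {A3, A4, A5} nor all of U2 = {A1, A2, A3, A4}, so the common attributes are not a superkey of either fragment. The join is lossy.

No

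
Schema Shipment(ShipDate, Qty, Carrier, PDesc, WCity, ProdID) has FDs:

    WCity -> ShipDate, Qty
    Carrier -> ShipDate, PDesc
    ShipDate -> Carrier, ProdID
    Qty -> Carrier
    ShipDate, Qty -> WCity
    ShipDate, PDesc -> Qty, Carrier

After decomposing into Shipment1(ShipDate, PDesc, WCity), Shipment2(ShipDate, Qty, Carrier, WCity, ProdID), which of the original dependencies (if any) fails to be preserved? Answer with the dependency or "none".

WCity → ShipDate, Qty lies within Shipment2.
Carrier → ShipDate, PDesc: restricted closure across fragments reaches ShipDate, PDesc.
ShipDate → Carrier, ProdID lies within Shipment2.
Qty → Carrier lies within Shipment2.
ShipDate, Qty → WCity lies within Shipment2.
ShipDate, PDesc → Qty, Carrier: restricted closure across fragments reaches Qty, Carrier.
Every dependency is enforceable on the fragments, so the decomposition is dependency-preserving.

none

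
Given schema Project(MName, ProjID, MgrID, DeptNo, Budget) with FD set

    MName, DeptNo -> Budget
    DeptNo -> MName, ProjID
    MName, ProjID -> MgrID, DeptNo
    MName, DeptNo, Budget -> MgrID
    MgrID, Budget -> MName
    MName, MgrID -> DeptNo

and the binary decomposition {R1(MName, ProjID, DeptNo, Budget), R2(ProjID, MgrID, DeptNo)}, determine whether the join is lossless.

Yes

Common attributes: R1 ∩ R2 = {ProjID, DeptNo}.
Closure of {ProjID, DeptNo}: DeptNo → MName, ProjID applies, adding MName; MName, ProjID → MgrID, DeptNo applies, adding MgrID; MName, DeptNo → Budget applies, adding Budget. So (ProjID, DeptNo)⁺ = {MName, ProjID, MgrID, DeptNo, Budget}.
This closure contains every attribute of R1, so R1 ∩ R2 → R1. The join is lossless.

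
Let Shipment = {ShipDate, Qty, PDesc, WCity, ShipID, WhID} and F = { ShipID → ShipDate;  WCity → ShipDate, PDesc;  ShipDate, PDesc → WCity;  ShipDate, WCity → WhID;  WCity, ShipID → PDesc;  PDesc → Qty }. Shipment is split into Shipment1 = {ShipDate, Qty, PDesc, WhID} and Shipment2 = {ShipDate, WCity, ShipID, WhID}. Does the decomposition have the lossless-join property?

Common attributes: Shipment1 ∩ Shipment2 = {ShipDate, WhID}.
No dependency enlarges {ShipDate, WhID}, so (ShipDate, WhID)⁺ = {ShipDate, WhID}.
The closure contains neither all of Shipment1 = {ShipDate, Qty, PDesc, WhID} nor all of Shipment2 = {ShipDate, WCity, ShipID, WhID}, so the common attributes are not a superkey of either fragment. The join is lossy.

No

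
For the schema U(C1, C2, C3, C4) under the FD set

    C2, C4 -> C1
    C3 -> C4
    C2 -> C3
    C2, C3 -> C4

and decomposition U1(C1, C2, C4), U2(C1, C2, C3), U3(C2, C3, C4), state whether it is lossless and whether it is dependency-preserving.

lossless and dependency-preserving

Lossless test (chase): Rows 1 and 3 agree on C2, C4; apply C2, C4→C1 and equate their C1 entries. Rows 2 and 3 agree on C3; apply C3→C4 and equate their C4 entries. Rows 1 and 2 agree on C2; apply C2→C3 and equate their C3 entries. Row 1 is now all distinguished symbols — the join is lossless.
Dependency preservation: every FD's attributes lie within a single fragment, so each can be enforced locally — preserved.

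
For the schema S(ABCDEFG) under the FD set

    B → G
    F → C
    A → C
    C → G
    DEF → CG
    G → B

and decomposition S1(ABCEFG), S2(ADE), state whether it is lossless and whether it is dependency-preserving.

lossy but dependency-preserving

Lossless test: (AE)⁺ = {ABCEG}, which is a superkey of neither fragment — lossy.
Dependency preservation: DEF → CG is not contained in any single fragment, but the restricted closure of its left-hand side across the fragments still reaches the right-hand side; the remaining FDs each lie inside some fragment. All dependencies are preserved.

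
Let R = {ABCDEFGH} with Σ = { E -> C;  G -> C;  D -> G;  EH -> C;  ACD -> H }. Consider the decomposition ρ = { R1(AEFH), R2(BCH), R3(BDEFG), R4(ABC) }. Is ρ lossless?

Chase test. Columns are ABCDEFGH; row i has aⱼ where attribute j ∈ Ri, else bᵢⱼ.
Initial tableau (one row per fragment):
  row 1: a1 b12 b13 b14 a5 a6 b17 a8
  row 2: b21 a2 a3 b24 b25 b26 b27 a8
  row 3: b31 a2 b33 a4 a5 a6 a7 b38
  row 4: a1 a2 a3 b44 b45 b46 b47 b48
Rows 1 and 3 agree on E; apply E→C and equate their C entries.
No row becomes fully distinguished — the join is lossy.

No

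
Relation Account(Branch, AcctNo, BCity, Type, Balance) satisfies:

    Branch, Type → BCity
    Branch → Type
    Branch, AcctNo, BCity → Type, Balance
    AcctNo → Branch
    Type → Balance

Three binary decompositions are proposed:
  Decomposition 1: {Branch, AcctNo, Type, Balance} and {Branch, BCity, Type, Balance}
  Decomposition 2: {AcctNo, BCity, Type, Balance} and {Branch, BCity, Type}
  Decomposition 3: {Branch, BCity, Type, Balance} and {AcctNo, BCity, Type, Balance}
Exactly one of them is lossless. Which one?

Decomposition 1

Decomposition 1: common = {Branch, Type, Balance}, closure = {Branch, BCity, Type, Balance} → lossless.
Decomposition 2: common = {BCity, Type}, closure = {BCity, Type, Balance} → lossy.
Decomposition 3: common = {BCity, Type, Balance}, closure = {BCity, Type, Balance} → lossy.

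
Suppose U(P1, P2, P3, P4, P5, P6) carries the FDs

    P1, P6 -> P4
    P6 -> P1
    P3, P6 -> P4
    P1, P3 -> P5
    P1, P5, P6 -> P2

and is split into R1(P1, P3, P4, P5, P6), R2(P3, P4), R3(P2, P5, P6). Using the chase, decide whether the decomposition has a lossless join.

Chase test. Columns are P1, P2, P3, P4, P5, P6; row i has aⱼ where attribute j ∈ Ri, else bᵢⱼ.
Initial tableau (one row per fragment):
  row 1: a1 b12 a3 a4 a5 a6
  row 2: b21 b22 a3 a4 b25 b26
  row 3: b31 a2 b33 b34 a5 a6
Rows 1 and 3 agree on P6; apply P6→P1 and equate their P1 entries.
Rows 1 and 3 agree on P1, P5, P6; apply P1, P5, P6→P2 and equate their P2 entries.
Rows 1 and 3 agree on P1, P6; apply P1, P6→P4 and equate their P4 entries.
Row 1 is now all distinguished symbols — the join is lossless.

Yes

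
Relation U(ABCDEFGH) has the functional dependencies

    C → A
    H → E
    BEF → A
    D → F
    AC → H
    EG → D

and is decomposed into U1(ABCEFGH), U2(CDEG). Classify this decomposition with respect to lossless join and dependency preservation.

lossless but not dependency-preserving

Lossless test: (CEG)⁺ = {ACDEFGH}, which contains all of one fragment — lossless.
Dependency preservation: the restricted closure of {D} across the fragments never reaches {F}, so D → F cannot be enforced without a join — not preserved.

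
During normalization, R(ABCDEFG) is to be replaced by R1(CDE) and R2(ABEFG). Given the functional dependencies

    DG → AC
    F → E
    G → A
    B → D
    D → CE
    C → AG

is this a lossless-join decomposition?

No

Common attributes: R1 ∩ R2 = {E}.
No dependency enlarges {E}, so (E)⁺ = {E}.
The closure contains neither all of R1 = {CDE} nor all of R2 = {ABEFG}, so the common attributes are not a superkey of either fragment. The join is lossy.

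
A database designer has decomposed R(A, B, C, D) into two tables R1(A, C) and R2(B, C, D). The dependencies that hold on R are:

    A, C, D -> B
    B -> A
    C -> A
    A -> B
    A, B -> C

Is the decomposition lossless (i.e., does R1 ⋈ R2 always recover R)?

Common attributes: R1 ∩ R2 = {C}.
Closure of {C}: C → A applies, adding A; A → B applies, adding B. So (C)⁺ = {A, B, C}.
This closure contains every attribute of R1, so R1 ∩ R2 → R1. The join is lossless.

Yes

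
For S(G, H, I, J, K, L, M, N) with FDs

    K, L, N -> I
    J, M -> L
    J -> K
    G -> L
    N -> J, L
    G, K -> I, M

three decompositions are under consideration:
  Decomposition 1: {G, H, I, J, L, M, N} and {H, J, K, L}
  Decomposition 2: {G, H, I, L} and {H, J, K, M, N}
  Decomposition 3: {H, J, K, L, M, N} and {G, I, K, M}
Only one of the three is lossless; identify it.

Decomposition 1: common = {H, J, L}, closure = {H, J, K, L} → lossless.
Decomposition 2: common = {H}, closure = {H} → lossy.
Decomposition 3: common = {K, M}, closure = {K, M} → lossy.

Decomposition 1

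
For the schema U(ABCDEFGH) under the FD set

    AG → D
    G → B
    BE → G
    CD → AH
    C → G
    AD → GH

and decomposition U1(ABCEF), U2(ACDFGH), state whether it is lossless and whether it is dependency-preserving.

lossless but not dependency-preserving

Lossless test: (ACF)⁺ = {ABCDFGH}, which contains all of one fragment — lossless.
Dependency preservation: the restricted closure of {G} across the fragments never reaches {B}, so G → B cannot be enforced without a join — not preserved.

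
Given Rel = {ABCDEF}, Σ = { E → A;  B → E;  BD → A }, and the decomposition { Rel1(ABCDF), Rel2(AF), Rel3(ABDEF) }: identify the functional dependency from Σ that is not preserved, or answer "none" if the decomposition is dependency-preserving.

none

E → A lies within Rel3.
B → E lies within Rel3.
BD → A lies within Rel1.
Every dependency is enforceable on the fragments, so the decomposition is dependency-preserving.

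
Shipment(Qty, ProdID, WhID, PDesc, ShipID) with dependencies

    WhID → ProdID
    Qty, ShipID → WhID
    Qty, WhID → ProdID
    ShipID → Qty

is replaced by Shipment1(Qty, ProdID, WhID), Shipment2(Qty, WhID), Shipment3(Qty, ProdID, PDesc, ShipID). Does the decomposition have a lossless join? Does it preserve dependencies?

lossy and not dependency-preserving

Lossless test (chase): Rows 1 and 2 agree on WhID; apply WhID→ProdID and equate their ProdID entries. No row becomes fully distinguished — the join is lossy.
Dependency preservation: the restricted closure of {Qty, ShipID} across the fragments never reaches {WhID}, so Qty, ShipID → WhID cannot be enforced without a join — not preserved.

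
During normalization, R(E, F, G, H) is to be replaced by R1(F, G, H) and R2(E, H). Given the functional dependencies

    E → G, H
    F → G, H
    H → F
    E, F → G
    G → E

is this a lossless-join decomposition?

Common attributes: R1 ∩ R2 = {H}.
Closure of {H}: H → F applies, adding F; F → G, H applies, adding G; G → E applies, adding E. So (H)⁺ = {E, F, G, H}.
This closure contains every attribute of R1, so R1 ∩ R2 → R1. The join is lossless.

Yes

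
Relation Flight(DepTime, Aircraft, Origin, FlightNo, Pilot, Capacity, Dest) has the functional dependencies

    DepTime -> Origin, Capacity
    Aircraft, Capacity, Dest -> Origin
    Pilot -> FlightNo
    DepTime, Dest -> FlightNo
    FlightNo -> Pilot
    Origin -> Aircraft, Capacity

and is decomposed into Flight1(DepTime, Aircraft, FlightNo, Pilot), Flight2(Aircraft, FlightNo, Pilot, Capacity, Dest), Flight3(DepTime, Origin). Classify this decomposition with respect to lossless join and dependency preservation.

Lossless test (chase): Rows 1 and 3 agree on DepTime; apply DepTime→Origin, Capacity and equate their Origin, Capacity entries. Rows 1 and 3 agree on Origin; apply Origin→Aircraft, Capacity and equate their Aircraft, Capacity entries. No row becomes fully distinguished — the join is lossy.
Dependency preservation: the restricted closure of {DepTime} across the fragments never reaches {Origin, Capacity}, so DepTime → Origin, Capacity cannot be enforced without a join — not preserved.

lossy and not dependency-preserving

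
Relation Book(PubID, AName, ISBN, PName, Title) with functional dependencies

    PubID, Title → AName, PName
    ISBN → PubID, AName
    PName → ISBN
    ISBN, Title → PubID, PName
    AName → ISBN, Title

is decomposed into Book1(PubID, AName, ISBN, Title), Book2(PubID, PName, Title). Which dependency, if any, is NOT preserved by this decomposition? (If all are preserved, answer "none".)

PubID, Title → AName, PName: restricted closure across fragments reaches AName, PName.
ISBN → PubID, AName lies within Book1.
PName → ISBN: restricted closure across fragments reaches ISBN.
ISBN, Title → PubID, PName: restricted closure across fragments reaches PubID, PName.
AName → ISBN, Title lies within Book1.
Every dependency is enforceable on the fragments, so the decomposition is dependency-preserving.

none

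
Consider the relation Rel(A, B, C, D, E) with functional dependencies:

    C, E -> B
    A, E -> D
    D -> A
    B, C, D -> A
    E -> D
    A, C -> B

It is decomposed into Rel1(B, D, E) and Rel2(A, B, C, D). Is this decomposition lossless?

No

Common attributes: Rel1 ∩ Rel2 = {B, D}.
Closure of {B, D}: D → A applies, adding A. So (B, D)⁺ = {A, B, D}.
The closure contains neither all of Rel1 = {B, D, E} nor all of Rel2 = {A, B, C, D}, so the common attributes are not a superkey of either fragment. The join is lossy.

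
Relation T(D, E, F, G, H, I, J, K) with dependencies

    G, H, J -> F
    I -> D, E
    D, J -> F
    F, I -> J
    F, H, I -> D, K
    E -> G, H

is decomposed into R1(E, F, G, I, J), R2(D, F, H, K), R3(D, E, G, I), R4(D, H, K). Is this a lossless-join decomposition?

No

Chase test. Columns are D, E, F, G, H, I, J, K; row i has aⱼ where attribute j ∈ Ri, else bᵢⱼ.
Initial tableau (one row per fragment):
  row 1: b11 a2 a3 a4 b15 a6 a7 b18
  row 2: a1 b22 a3 b24 a5 b26 b27 a8
  row 3: a1 a2 b33 a4 b35 a6 b37 b38
  row 4: a1 b42 b43 b44 a5 b46 b47 a8
Rows 1 and 3 agree on I; apply I→D, E and equate their D, E entries.
Rows 1 and 3 agree on E; apply E→G, H and equate their G, H entries.
No row becomes fully distinguished — the join is lossy.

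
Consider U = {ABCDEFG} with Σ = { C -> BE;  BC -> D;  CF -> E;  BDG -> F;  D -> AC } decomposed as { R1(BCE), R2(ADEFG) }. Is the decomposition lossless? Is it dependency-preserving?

Lossless test: (E)⁺ = {E}, which is a superkey of neither fragment — lossy.
Dependency preservation: the restricted closure of {BC} across the fragments never reaches {D}, so BC → D cannot be enforced without a join — not preserved.

lossy and not dependency-preserving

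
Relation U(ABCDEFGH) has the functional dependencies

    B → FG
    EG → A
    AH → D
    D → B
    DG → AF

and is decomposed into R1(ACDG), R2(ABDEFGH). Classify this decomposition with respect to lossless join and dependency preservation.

Lossless test: (ADG)⁺ = {ABDFG}, which is a superkey of neither fragment — lossy.
Dependency preservation: every FD's attributes lie within a single fragment, so each can be enforced locally — preserved.

lossy but dependency-preserving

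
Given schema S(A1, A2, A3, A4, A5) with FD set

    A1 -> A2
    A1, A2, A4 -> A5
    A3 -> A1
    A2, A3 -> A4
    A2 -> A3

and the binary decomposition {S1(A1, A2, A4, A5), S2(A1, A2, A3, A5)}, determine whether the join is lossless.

Common attributes: S1 ∩ S2 = {A1, A2, A5}.
Closure of {A1, A2, A5}: A2 → A3 applies, adding A3; A2, A3 → A4 applies, adding A4. So (A1, A2, A5)⁺ = {A1, A2, A3, A4, A5}.
This closure contains every attribute of S1, so S1 ∩ S2 → S1. The join is lossless.

Yes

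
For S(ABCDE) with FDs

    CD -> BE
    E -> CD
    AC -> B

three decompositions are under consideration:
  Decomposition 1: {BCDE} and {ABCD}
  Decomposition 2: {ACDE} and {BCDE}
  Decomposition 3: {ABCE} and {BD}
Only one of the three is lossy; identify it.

Decomposition 3

Decomposition 1: common = {BCD}, closure = {BCDE} → lossless.
Decomposition 2: common = {CDE}, closure = {BCDE} → lossless.
Decomposition 3: common = {B}, closure = {B} → lossy.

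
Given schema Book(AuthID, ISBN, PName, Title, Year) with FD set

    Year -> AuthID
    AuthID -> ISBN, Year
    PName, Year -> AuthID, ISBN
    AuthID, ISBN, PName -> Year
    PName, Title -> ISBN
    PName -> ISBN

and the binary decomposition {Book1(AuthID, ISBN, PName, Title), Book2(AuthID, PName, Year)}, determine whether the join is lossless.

Common attributes: Book1 ∩ Book2 = {AuthID, PName}.
Closure of {AuthID, PName}: AuthID → ISBN, Year applies, adding ISBN, Year. So (AuthID, PName)⁺ = {AuthID, ISBN, PName, Year}.
This closure contains every attribute of Book2, so Book1 ∩ Book2 → Book2. The join is lossless.

Yes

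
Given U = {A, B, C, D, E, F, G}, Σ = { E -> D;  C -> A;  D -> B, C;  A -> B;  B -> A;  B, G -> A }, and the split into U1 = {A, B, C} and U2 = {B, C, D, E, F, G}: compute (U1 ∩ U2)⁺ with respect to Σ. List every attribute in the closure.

U1 ∩ U2 = {B, C}.
C → A applies, adding A
Closure: {A, B, C}.

A, B, C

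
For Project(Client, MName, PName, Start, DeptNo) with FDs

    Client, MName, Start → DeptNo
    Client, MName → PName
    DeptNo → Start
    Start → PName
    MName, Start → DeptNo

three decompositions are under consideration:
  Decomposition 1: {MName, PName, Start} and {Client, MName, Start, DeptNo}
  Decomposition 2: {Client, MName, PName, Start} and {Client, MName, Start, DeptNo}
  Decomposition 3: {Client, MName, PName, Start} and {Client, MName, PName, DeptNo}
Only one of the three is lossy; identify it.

Decomposition 1: common = {MName, Start}, closure = {MName, PName, Start, DeptNo} → lossless.
Decomposition 2: common = {Client, MName, Start}, closure = {Client, MName, PName, Start, DeptNo} → lossless.
Decomposition 3: common = {Client, MName, PName}, closure = {Client, MName, PName} → lossy.

Decomposition 3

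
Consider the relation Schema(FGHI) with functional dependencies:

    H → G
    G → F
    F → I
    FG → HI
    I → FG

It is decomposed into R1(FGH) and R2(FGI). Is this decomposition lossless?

Common attributes: R1 ∩ R2 = {FG}.
Closure of {FG}: F → I applies, adding I; FG → HI applies, adding H. So (FG)⁺ = {FGHI}.
This closure contains every attribute of R1, so R1 ∩ R2 → R1. The join is lossless.

Yes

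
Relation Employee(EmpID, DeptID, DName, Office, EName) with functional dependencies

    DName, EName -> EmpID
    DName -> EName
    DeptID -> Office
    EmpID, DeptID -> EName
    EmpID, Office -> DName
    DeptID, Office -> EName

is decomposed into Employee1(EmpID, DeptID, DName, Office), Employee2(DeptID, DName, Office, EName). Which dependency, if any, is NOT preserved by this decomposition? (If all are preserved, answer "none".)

none

DName, EName → EmpID: restricted closure across fragments reaches EmpID.
DName → EName lies within Employee2.
DeptID → Office lies within Employee1.
EmpID, DeptID → EName: restricted closure across fragments reaches EName.
EmpID, Office → DName lies within Employee1.
DeptID, Office → EName lies within Employee2.
Every dependency is enforceable on the fragments, so the decomposition is dependency-preserving.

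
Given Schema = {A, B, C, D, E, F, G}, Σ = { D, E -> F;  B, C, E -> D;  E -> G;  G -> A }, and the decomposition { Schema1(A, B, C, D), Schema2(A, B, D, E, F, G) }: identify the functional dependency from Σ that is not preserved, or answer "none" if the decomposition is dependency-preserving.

Check B, C, E → D: no single fragment contains all of {B, C, D, E}, and the restricted closure of {B, C, E} across the fragments never reaches {D}.
D, E → F is preserved.
E → G is preserved.
G → A is preserved.

B, C, E -> D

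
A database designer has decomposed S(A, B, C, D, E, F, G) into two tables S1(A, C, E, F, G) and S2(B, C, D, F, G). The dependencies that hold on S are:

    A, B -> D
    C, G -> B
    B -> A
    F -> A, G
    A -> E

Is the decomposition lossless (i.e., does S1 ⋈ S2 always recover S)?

Common attributes: S1 ∩ S2 = {C, F, G}.
Closure of {C, F, G}: C, G → B applies, adding B; B → A applies, adding A; A → E applies, adding E; A, B → D applies, adding D. So (C, F, G)⁺ = {A, B, C, D, E, F, G}.
This closure contains every attribute of S1, so S1 ∩ S2 → S1. The join is lossless.

Yes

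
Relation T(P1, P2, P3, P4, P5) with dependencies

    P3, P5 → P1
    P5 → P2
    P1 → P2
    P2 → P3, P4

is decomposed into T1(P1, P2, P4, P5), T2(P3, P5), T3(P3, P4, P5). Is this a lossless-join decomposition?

Yes

Chase test. Columns are P1, P2, P3, P4, P5; row i has aⱼ where attribute j ∈ Ti, else bᵢⱼ.
Initial tableau (one row per fragment):
  row 1: a1 a2 b13 a4 a5
  row 2: b21 b22 a3 b24 a5
  row 3: b31 b32 a3 a4 a5
Rows 2 and 3 agree on P3, P5; apply P3, P5→P1 and equate their P1 entries.
Rows 1 and 2 agree on P5; apply P5→P2 and equate their P2 entries.
Rows 1 and 3 agree on P5; apply P5→P2 and equate their P2 entries.
Rows 1 and 2 agree on P2; apply P2→P3, P4 and equate their P3, P4 entries.
Rows 1 and 2 agree on P3, P5; apply P3, P5→P1 and equate their P1 entries.
Row 1 is now all distinguished symbols — the join is lossless.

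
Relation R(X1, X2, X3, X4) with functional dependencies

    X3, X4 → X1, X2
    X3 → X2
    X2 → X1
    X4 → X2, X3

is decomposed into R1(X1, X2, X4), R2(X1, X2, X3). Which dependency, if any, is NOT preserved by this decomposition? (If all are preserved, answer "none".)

X4 → X2, X3

Check X4 → X2, X3: no single fragment contains all of {X2, X3, X4}, and the restricted closure of {X4} across the fragments never reaches {X2, X3}.
X3, X4 → X1, X2 is preserved.
X3 → X2 is preserved.
X2 → X1 is preserved.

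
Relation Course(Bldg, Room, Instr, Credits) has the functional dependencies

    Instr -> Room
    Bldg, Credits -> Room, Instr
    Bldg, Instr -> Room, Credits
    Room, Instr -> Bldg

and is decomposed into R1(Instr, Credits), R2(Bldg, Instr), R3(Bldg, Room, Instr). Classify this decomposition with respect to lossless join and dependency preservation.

lossless but not dependency-preserving

Lossless test (chase): Rows 1 and 2 agree on Instr; apply Instr→Room and equate their Room entries. Rows 1 and 3 agree on Instr; apply Instr→Room and equate their Room entries. Rows 2 and 3 agree on Bldg, Instr; apply Bldg, Instr→Room, Credits and equate their Room, Credits entries. Rows 1 and 2 agree on Room, Instr; apply Room, Instr→Bldg and equate their Bldg entries. Rows 1 and 2 agree on Bldg, Instr; apply Bldg, Instr→Room, Credits and equate their Room, Credits entries. Row 1 is now all distinguished symbols — the join is lossless.
Dependency preservation: the restricted closure of {Bldg, Credits} across the fragments never reaches {Room, Instr}, so Bldg, Credits → Room, Instr cannot be enforced without a join — not preserved.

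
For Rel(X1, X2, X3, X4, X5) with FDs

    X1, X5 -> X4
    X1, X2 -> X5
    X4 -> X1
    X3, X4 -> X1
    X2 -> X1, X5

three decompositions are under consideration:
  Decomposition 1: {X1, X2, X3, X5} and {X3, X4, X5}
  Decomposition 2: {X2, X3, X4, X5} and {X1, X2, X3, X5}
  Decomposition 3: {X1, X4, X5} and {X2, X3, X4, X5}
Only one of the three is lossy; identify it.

Decomposition 1: common = {X3, X5}, closure = {X3, X5} → lossy.
Decomposition 2: common = {X2, X3, X5}, closure = {X1, X2, X3, X4, X5} → lossless.
Decomposition 3: common = {X4, X5}, closure = {X1, X4, X5} → lossless.

Decomposition 1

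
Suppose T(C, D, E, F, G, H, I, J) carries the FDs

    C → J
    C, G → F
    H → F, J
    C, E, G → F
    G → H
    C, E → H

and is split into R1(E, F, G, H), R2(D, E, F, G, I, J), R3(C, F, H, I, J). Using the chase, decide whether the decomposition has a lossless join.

No

Chase test. Columns are C, D, E, F, G, H, I, J; row i has aⱼ where attribute j ∈ Ri, else bᵢⱼ.
Initial tableau (one row per fragment):
  row 1: b11 b12 a3 a4 a5 a6 b17 b18
  row 2: b21 a2 a3 a4 a5 b26 a7 a8
  row 3: a1 b32 b33 a4 b35 a6 a7 a8
Rows 1 and 3 agree on H; apply H→F, J and equate their F, J entries.
Rows 1 and 2 agree on G; apply G→H and equate their H entries.
No row becomes fully distinguished — the join is lossy.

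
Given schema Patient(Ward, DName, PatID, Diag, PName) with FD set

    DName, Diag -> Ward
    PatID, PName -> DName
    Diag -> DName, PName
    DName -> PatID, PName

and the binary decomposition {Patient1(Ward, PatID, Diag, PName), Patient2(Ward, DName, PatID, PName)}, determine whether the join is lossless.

Common attributes: Patient1 ∩ Patient2 = {Ward, PatID, PName}.
Closure of {Ward, PatID, PName}: PatID, PName → DName applies, adding DName. So (Ward, PatID, PName)⁺ = {Ward, DName, PatID, PName}.
This closure contains every attribute of Patient2, so Patient1 ∩ Patient2 → Patient2. The join is lossless.

Yes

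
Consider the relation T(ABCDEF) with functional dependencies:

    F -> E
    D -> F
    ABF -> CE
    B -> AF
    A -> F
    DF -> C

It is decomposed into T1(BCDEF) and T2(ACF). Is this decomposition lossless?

No

Common attributes: T1 ∩ T2 = {CF}.
Closure of {CF}: F → E applies, adding E. So (CF)⁺ = {CEF}.
The closure contains neither all of T1 = {BCDEF} nor all of T2 = {ACF}, so the common attributes are not a superkey of either fragment. The join is lossy.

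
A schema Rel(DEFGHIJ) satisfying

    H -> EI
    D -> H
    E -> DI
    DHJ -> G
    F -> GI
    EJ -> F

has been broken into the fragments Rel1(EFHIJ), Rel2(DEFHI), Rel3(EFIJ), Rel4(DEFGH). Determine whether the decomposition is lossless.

Chase test. Columns are DEFGHIJ; row i has aⱼ where attribute j ∈ Reli, else bᵢⱼ.
Initial tableau (one row per fragment):
  row 1: b11 a2 a3 b14 a5 a6 a7
  row 2: a1 a2 a3 b24 a5 a6 b27
  row 3: b31 a2 a3 b34 b35 a6 a7
  row 4: a1 a2 a3 a4 a5 b46 b47
Rows 1 and 4 agree on H; apply H→EI and equate their EI entries.
Rows 1 and 2 agree on E; apply E→DI and equate their DI entries.
Rows 1 and 3 agree on E; apply E→DI and equate their DI entries.
Rows 1 and 2 agree on F; apply F→GI and equate their GI entries.
Rows 1 and 3 agree on F; apply F→GI and equate their GI entries.
Rows 1 and 4 agree on F; apply F→GI and equate their GI entries.
Rows 1 and 3 agree on D; apply D→H and equate their H entries.
Row 1 is now all distinguished symbols — the join is lossless.

Yes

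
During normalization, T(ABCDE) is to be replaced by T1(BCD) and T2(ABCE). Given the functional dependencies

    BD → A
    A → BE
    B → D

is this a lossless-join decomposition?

Yes

Common attributes: T1 ∩ T2 = {BC}.
Closure of {BC}: B → D applies, adding D; BD → A applies, adding A; A → BE applies, adding E. So (BC)⁺ = {ABCDE}.
This closure contains every attribute of T1, so T1 ∩ T2 → T1. The join is lossless.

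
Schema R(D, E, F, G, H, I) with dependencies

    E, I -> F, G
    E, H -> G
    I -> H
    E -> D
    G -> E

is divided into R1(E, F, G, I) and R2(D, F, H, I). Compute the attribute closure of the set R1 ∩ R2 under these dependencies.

F, H, I

R1 ∩ R2 = {F, I}.
I → H applies, adding H
Closure: {F, H, I}.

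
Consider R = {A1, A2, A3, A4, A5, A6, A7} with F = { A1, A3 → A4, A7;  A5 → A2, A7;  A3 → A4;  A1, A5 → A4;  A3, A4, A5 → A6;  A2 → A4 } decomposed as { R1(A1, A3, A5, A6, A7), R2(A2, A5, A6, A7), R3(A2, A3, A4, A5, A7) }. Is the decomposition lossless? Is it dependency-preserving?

Lossless test (chase): Rows 1 and 2 agree on A5; apply A5→A2, A7 and equate their A2, A7 entries. Rows 1 and 3 agree on A3; apply A3→A4 and equate their A4 entries. Rows 1 and 3 agree on A3, A4, A5; apply A3, A4, A5→A6 and equate their A6 entries. Rows 1 and 2 agree on A2; apply A2→A4 and equate their A4 entries. Row 1 is now all distinguished symbols — the join is lossless.
Dependency preservation: A1, A3 → A4, A7; A1, A5 → A4; A3, A4, A5 → A6 are not contained in any single fragment, but the restricted closure of each left-hand side across the fragments still reaches the right-hand side; the remaining FDs each lie inside some fragment. All dependencies are preserved.

lossless and dependency-preserving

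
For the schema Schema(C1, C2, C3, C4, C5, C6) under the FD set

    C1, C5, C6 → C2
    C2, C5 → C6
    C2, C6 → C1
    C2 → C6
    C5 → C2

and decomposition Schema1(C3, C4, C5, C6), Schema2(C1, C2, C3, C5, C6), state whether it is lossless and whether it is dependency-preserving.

Lossless test: (C3, C5, C6)⁺ = {C1, C2, C3, C5, C6}, which contains all of one fragment — lossless.
Dependency preservation: every FD's attributes lie within a single fragment, so each can be enforced locally — preserved.

lossless and dependency-preserving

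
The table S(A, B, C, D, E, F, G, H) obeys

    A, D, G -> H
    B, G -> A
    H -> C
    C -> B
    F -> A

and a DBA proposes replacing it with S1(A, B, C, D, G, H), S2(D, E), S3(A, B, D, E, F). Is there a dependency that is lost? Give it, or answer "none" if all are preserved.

none

A, D, G → H lies within S1.
B, G → A lies within S1.
H → C lies within S1.
C → B lies within S1.
F → A lies within S3.
Every dependency is enforceable on the fragments, so the decomposition is dependency-preserving.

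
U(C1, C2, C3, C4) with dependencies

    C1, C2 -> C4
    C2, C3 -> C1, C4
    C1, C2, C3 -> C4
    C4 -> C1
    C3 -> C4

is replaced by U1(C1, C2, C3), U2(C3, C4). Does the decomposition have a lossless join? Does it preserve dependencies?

lossless but not dependency-preserving

Lossless test: (C3)⁺ = {C1, C3, C4}, which contains all of one fragment — lossless.
Dependency preservation: the restricted closure of {C1, C2} across the fragments never reaches {C4}, so C1, C2 → C4 cannot be enforced without a join — not preserved.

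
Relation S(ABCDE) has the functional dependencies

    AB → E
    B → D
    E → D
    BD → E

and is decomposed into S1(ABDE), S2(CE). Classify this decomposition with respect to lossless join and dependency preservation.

Lossless test: (E)⁺ = {DE}, which is a superkey of neither fragment — lossy.
Dependency preservation: every FD's attributes lie within a single fragment, so each can be enforced locally — preserved.

lossy but dependency-preserving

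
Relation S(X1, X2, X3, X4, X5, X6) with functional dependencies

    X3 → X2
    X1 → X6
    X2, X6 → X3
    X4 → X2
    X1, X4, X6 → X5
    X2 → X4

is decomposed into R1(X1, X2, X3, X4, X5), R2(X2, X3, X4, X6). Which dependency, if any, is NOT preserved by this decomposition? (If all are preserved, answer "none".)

X1 → X6

Check X1 → X6: no single fragment contains all of {X1, X6}, and the restricted closure of {X1} across the fragments never reaches {X6}.
X3 → X2 is preserved.
X2, X6 → X3 is preserved.
X4 → X2 is preserved.
X1, X4, X6 → X5 is preserved.
X2 → X4 is preserved.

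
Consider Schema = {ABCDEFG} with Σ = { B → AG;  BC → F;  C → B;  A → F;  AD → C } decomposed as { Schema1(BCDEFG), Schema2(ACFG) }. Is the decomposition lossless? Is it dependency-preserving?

Lossless test: (CFG)⁺ = {ABCFG}, which contains all of one fragment — lossless.
Dependency preservation: the restricted closure of {B} across the fragments never reaches {AG}, so B → AG cannot be enforced without a join — not preserved.

lossless but not dependency-preserving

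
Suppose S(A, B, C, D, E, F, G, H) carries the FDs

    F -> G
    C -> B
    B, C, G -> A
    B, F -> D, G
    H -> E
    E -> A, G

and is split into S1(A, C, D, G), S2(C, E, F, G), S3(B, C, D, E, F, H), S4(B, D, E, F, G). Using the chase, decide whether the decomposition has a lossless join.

Yes

Chase test. Columns are A, B, C, D, E, F, G, H; row i has aⱼ where attribute j ∈ Si, else bᵢⱼ.
Initial tableau (one row per fragment):
  row 1: a1 b12 a3 a4 b15 b16 a7 b18
  row 2: b21 b22 a3 b24 a5 a6 a7 b28
  row 3: b31 a2 a3 a4 a5 a6 b37 a8
  row 4: b41 a2 b43 a4 a5 a6 a7 b48
Rows 2 and 3 agree on F; apply F→G and equate their G entries.
Rows 1 and 2 agree on C; apply C→B and equate their B entries.
Rows 1 and 3 agree on C; apply C→B and equate their B entries.
Rows 1 and 2 agree on B, C, G; apply B, C, G→A and equate their A entries.
Rows 1 and 3 agree on B, C, G; apply B, C, G→A and equate their A entries.
Rows 2 and 3 agree on B, F; apply B, F→D, G and equate their D, G entries.
Rows 2 and 4 agree on E; apply E→A, G and equate their A, G entries.
Row 3 is now all distinguished symbols — the join is lossless.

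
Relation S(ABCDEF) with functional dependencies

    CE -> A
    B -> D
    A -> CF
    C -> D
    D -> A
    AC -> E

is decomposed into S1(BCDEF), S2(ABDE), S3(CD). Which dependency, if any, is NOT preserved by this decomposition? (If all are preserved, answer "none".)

none

CE → A: restricted closure across fragments reaches A.
B → D lies within S1.
A → CF: restricted closure across fragments reaches CF.
C → D lies within S1.
D → A lies within S2.
AC → E: restricted closure across fragments reaches E.
Every dependency is enforceable on the fragments, so the decomposition is dependency-preserving.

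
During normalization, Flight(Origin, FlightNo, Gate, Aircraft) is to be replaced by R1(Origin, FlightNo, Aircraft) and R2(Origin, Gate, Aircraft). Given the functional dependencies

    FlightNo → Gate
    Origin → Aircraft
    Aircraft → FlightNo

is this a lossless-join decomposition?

Yes

Common attributes: R1 ∩ R2 = {Origin, Aircraft}.
Closure of {Origin, Aircraft}: Aircraft → FlightNo applies, adding FlightNo; FlightNo → Gate applies, adding Gate. So (Origin, Aircraft)⁺ = {Origin, FlightNo, Gate, Aircraft}.
This closure contains every attribute of R1, so R1 ∩ R2 → R1. The join is lossless.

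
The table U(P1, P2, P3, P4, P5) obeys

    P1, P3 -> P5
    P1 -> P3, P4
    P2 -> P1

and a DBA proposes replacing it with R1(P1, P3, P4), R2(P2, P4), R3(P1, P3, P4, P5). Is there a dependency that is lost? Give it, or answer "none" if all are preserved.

Check P2 → P1: no single fragment contains all of {P1, P2}, and the restricted closure of {P2} across the fragments never reaches {P1}.
P1, P3 → P5 is preserved.
P1 → P3, P4 is preserved.

P2 -> P1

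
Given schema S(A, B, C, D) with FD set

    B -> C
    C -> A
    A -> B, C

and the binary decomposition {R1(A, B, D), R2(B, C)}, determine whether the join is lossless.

Yes

Common attributes: R1 ∩ R2 = {B}.
Closure of {B}: B → C applies, adding C; C → A applies, adding A. So (B)⁺ = {A, B, C}.
This closure contains every attribute of R2, so R1 ∩ R2 → R2. The join is lossless.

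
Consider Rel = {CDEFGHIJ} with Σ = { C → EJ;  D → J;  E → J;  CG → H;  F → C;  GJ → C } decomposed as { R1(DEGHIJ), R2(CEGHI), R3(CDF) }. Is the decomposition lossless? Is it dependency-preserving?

Lossless test (chase): Rows 2 and 3 agree on C; apply C→EJ and equate their EJ entries. Rows 1 and 3 agree on D; apply D→J and equate their J entries. Rows 1 and 2 agree on GJ; apply GJ→C and equate their C entries. No row becomes fully distinguished — the join is lossy.
Dependency preservation: C → EJ; GJ → C are not contained in any single fragment, but the restricted closure of each left-hand side across the fragments still reaches the right-hand side; the remaining FDs each lie inside some fragment. All dependencies are preserved.

lossy but dependency-preserving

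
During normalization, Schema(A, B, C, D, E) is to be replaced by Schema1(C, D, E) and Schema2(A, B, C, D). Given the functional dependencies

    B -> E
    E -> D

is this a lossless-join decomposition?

No

Common attributes: Schema1 ∩ Schema2 = {C, D}.
No dependency enlarges {C, D}, so (C, D)⁺ = {C, D}.
The closure contains neither all of Schema1 = {C, D, E} nor all of Schema2 = {A, B, C, D}, so the common attributes are not a superkey of either fragment. The join is lossy.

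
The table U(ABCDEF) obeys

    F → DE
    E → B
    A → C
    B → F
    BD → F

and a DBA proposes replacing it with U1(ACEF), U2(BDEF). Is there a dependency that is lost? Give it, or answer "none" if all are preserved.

none

F → DE lies within U2.
E → B lies within U2.
A → C lies within U1.
B → F lies within U2.
BD → F lies within U2.
Every dependency is enforceable on the fragments, so the decomposition is dependency-preserving.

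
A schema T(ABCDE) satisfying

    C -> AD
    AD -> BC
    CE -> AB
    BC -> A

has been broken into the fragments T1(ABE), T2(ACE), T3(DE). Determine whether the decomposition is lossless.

No

Chase test. Columns are ABCDE; row i has aⱼ where attribute j ∈ Ti, else bᵢⱼ.
Initial tableau (one row per fragment):
  row 1: a1 a2 b13 b14 a5
  row 2: a1 b22 a3 b24 a5
  row 3: b31 b32 b33 a4 a5
No row becomes fully distinguished — the join is lossy.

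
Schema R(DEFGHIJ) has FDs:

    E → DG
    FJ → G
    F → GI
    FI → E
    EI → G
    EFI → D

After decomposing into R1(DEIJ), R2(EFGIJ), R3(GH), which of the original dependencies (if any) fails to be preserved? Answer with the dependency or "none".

none

E → DG: restricted closure across fragments reaches DG.
FJ → G lies within R2.
F → GI lies within R2.
FI → E lies within R2.
EI → G lies within R2.
EFI → D: restricted closure across fragments reaches D.
Every dependency is enforceable on the fragments, so the decomposition is dependency-preserving.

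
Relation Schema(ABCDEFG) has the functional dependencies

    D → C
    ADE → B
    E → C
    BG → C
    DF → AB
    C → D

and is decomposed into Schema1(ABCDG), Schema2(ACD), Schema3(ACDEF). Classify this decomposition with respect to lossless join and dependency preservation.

lossy and not dependency-preserving

Lossless test (chase): applying each FD to every pair of rows produces no changes in the tableau, so no row becomes fully distinguished — the join is lossy.
Dependency preservation: the restricted closure of {ADE} across the fragments never reaches {B}, so ADE → B cannot be enforced without a join — not preserved.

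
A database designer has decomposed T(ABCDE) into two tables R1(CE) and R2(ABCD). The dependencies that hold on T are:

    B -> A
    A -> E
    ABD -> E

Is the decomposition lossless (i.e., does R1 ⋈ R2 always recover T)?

Common attributes: R1 ∩ R2 = {C}.
No dependency enlarges {C}, so (C)⁺ = {C}.
The closure contains neither all of R1 = {CE} nor all of R2 = {ABCD}, so the common attributes are not a superkey of either fragment. The join is lossy.

No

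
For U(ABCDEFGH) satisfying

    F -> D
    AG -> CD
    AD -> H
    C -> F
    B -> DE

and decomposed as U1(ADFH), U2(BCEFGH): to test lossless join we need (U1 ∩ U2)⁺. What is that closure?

DFH

U1 ∩ U2 = {FH}.
F → D applies, adding D
Closure: {DFH}.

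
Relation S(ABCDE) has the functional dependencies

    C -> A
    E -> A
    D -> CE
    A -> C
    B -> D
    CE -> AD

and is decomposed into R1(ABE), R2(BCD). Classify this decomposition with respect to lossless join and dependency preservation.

Lossless test: (B)⁺ = {ABCDE}, which contains all of one fragment — lossless.
Dependency preservation: the restricted closure of {C} across the fragments never reaches {A}, so C → A cannot be enforced without a join — not preserved.

lossless but not dependency-preserving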